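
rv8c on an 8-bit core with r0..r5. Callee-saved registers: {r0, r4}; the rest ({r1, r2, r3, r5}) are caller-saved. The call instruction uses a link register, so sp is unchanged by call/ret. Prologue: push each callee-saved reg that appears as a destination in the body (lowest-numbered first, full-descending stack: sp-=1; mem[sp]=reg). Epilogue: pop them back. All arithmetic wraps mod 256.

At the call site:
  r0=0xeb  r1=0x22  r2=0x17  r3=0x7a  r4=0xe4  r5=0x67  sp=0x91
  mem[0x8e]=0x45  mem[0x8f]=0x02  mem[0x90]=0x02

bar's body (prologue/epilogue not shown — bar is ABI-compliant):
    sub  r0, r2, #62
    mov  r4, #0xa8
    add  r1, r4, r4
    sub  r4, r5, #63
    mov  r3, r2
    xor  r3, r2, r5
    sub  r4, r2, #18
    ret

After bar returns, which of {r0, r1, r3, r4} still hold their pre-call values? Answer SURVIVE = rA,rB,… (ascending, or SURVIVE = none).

SURVIVE = r0,r4

prologue: push r0 → mem[0x90]=0xeb, sp=0x90
prologue: push r4 → mem[0x8f]=0xe4, sp=0x8f
body[0] sub  r0, r2, #62 → r0=0xd9
body[1] mov  r4, #0xa8 → r4=0xa8
body[2] add  r1, r4, r4 → r1=0x50
body[3] sub  r4, r5, #63 → r4=0x28
body[4] mov  r3, r2 → r3=0x17
body[5] xor  r3, r2, r5 → r3=0x70
body[6] sub  r4, r2, #18 → r4=0x05
epilogue: pop r4=0xe4, sp=0x90
epilogue: pop r0=0xeb, sp=0x91
r0: callee-saved, written=True
r1: caller-saved, written=True
r3: caller-saved, written=True
r4: callee-saved, written=True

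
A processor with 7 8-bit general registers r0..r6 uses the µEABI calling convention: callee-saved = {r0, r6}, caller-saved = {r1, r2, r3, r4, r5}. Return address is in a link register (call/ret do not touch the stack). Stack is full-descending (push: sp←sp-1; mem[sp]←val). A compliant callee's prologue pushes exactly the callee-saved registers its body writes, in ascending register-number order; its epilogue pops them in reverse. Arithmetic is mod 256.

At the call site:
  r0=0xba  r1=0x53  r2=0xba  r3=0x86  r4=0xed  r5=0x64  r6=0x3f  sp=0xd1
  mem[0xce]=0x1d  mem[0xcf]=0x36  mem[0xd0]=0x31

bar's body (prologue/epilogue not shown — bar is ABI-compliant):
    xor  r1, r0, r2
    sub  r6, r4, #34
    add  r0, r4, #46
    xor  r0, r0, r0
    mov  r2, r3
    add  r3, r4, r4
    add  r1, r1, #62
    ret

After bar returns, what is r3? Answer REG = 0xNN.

REG = 0xda

prologue: push r0 -> mem[0xd0]=0xba, sp=0xd0
prologue: push r6 -> mem[0xcf]=0x3f, sp=0xcf
body[0] xor  r1, r0, r2 -> r1=0x00
body[1] sub  r6, r4, #34 -> r6=0xcb
body[2] add  r0, r4, #46 -> r0=0x1b
body[3] xor  r0, r0, r0 -> r0=0x00
body[4] mov  r2, r3 -> r2=0x86
body[5] add  r3, r4, r4 -> r3=0xda
body[6] add  r1, r1, #62 -> r1=0x3e
epilogue: pop r6=0x3f, sp=0xd0
epilogue: pop r0=0xba, sp=0xd1
r3 is caller-saved -> body value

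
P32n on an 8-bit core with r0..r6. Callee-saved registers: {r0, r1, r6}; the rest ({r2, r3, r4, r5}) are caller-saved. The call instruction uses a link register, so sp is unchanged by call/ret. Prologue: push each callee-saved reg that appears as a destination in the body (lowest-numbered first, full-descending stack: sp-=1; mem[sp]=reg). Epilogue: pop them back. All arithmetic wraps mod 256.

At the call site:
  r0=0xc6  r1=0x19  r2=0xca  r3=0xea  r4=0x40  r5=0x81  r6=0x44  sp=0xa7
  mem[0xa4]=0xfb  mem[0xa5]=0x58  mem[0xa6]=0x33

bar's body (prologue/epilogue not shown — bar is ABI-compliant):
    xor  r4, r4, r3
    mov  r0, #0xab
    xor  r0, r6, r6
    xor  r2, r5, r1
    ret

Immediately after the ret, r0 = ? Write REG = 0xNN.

REG = 0xc6

prologue: push r0 → mem[0xa6]=0xc6, sp=0xa6
body[0] xor  r4, r4, r3 → r4=0xaa
body[1] mov  r0, #0xab → r0=0xab
body[2] xor  r0, r6, r6 → r0=0x00
body[3] xor  r2, r5, r1 → r2=0x98
epilogue: pop r0=0xc6, sp=0xa7
r0 is callee-saved → restored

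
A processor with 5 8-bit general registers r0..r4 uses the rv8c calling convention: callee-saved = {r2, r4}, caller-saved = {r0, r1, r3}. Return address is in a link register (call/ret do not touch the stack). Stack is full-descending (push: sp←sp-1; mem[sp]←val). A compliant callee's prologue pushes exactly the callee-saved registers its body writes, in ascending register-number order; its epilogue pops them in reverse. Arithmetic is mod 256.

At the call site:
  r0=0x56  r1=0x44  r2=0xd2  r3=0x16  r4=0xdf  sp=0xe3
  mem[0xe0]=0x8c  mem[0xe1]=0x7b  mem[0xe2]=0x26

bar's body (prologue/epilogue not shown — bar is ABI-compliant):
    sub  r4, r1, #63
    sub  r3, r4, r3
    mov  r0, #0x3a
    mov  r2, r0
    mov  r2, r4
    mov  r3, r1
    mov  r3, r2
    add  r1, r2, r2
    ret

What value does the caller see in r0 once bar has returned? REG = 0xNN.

REG = 0x3a

prologue: push r2 → mem[0xe2]=0xd2, sp=0xe2
prologue: push r4 → mem[0xe1]=0xdf, sp=0xe1
body[0] sub  r4, r1, #63 → r4=0x05
body[1] sub  r3, r4, r3 → r3=0xef
body[2] mov  r0, #0x3a → r0=0x3a
body[3] mov  r2, r0 → r2=0x3a
body[4] mov  r2, r4 → r2=0x05
body[5] mov  r3, r1 → r3=0x44
body[6] mov  r3, r2 → r3=0x05
body[7] add  r1, r2, r2 → r1=0x0a
epilogue: pop r4=0xdf, sp=0xe2
epilogue: pop r2=0xd2, sp=0xe3
r0 is caller-saved → body value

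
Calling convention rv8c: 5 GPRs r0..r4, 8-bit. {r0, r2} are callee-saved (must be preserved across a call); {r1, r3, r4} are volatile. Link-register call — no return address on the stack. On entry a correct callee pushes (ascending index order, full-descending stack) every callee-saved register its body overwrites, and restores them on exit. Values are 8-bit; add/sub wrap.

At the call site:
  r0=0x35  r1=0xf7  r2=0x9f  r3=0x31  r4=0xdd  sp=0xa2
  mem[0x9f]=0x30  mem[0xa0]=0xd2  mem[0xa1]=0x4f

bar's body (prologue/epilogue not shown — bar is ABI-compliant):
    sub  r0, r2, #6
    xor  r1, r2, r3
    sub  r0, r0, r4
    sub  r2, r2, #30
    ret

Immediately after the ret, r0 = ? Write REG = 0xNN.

REG = 0x35

prologue: push r0 -> mem[0xa1]=0x35, sp=0xa1
prologue: push r2 -> mem[0xa0]=0x9f, sp=0xa0
body[0] sub  r0, r2, #6 -> r0=0x99
body[1] xor  r1, r2, r3 -> r1=0xae
body[2] sub  r0, r0, r4 -> r0=0xbc
body[3] sub  r2, r2, #30 -> r2=0x81
epilogue: pop r2=0x9f, sp=0xa1
epilogue: pop r0=0x35, sp=0xa2
r0 is callee-saved -> restored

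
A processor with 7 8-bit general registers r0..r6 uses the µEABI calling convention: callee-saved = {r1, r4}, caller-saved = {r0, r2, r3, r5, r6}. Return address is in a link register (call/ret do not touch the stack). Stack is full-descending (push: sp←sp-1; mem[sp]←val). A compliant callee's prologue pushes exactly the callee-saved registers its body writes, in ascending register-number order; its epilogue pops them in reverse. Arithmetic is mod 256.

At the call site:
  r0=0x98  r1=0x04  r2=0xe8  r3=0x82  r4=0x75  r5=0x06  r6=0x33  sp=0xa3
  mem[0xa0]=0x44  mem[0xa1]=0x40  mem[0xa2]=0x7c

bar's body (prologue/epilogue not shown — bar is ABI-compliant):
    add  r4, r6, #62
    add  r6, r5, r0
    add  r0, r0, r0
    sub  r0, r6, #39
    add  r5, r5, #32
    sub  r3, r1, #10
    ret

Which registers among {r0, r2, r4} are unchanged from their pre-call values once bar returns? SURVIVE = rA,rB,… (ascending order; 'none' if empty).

prologue: push r4 -> mem[0xa2]=0x75, sp=0xa2
body[0] add  r4, r6, #62 -> r4=0x71
body[1] add  r6, r5, r0 -> r6=0x9e
body[2] add  r0, r0, r0 -> r0=0x30
body[3] sub  r0, r6, #39 -> r0=0x77
body[4] add  r5, r5, #32 -> r5=0x26
body[5] sub  r3, r1, #10 -> r3=0xfa
epilogue: pop r4=0x75, sp=0xa3
r0: caller-saved, written=True
r2: caller-saved, written=False
r4: callee-saved, written=True

SURVIVE = r2,r4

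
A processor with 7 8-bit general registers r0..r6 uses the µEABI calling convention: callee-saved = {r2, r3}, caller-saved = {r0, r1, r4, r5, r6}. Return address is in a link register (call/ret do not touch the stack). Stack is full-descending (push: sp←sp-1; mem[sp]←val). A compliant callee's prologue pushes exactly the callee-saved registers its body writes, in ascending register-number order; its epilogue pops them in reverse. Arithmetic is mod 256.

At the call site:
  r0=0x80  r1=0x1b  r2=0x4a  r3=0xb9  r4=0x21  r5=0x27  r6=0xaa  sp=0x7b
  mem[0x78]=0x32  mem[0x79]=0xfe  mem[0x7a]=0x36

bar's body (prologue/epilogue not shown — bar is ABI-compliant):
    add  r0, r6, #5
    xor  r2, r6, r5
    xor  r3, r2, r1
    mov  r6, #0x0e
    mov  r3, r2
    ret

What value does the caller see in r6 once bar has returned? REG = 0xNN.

REG = 0x0e

prologue: push r2 -> mem[0x7a]=0x4a, sp=0x7a
prologue: push r3 -> mem[0x79]=0xb9, sp=0x79
body[0] add  r0, r6, #5 -> r0=0xaf
body[1] xor  r2, r6, r5 -> r2=0x8d
body[2] xor  r3, r2, r1 -> r3=0x96
body[3] mov  r6, #0x0e -> r6=0x0e
body[4] mov  r3, r2 -> r3=0x8d
epilogue: pop r3=0xb9, sp=0x7a
epilogue: pop r2=0x4a, sp=0x7b
r6 is caller-saved -> body value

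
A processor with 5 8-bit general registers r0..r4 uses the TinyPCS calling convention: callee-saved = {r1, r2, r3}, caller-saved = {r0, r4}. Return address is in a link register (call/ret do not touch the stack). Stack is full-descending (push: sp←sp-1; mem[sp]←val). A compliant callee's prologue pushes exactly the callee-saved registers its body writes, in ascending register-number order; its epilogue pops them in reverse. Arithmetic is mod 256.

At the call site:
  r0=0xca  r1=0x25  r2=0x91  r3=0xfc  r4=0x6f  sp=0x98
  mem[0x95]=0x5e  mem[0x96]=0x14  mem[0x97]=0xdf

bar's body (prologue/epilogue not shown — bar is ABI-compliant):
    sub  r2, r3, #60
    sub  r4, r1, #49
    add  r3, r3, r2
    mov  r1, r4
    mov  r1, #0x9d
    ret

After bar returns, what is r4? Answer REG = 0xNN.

REG = 0xf4

prologue: push r1 -> mem[0x97]=0x25, sp=0x97
prologue: push r2 -> mem[0x96]=0x91, sp=0x96
prologue: push r3 -> mem[0x95]=0xfc, sp=0x95
body[0] sub  r2, r3, #60 -> r2=0xc0
body[1] sub  r4, r1, #49 -> r4=0xf4
body[2] add  r3, r3, r2 -> r3=0xbc
body[3] mov  r1, r4 -> r1=0xf4
body[4] mov  r1, #0x9d -> r1=0x9d
epilogue: pop r3=0xfc, sp=0x96
epilogue: pop r2=0x91, sp=0x97
epilogue: pop r1=0x25, sp=0x98
r4 is caller-saved -> body value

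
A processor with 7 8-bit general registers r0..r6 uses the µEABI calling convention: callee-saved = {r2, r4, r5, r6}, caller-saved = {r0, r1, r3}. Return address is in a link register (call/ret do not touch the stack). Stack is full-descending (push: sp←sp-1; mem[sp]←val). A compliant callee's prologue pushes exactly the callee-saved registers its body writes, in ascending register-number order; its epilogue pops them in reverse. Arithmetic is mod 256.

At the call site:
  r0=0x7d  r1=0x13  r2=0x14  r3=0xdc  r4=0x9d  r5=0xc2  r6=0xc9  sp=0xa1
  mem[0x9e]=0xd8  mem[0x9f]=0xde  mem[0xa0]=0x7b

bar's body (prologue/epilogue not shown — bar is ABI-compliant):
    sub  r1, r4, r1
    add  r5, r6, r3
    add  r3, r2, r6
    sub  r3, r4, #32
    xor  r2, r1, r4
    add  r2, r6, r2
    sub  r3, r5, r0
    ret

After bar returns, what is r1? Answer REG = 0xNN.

REG = 0x8a

prologue: push r2 -> mem[0xa0]=0x14, sp=0xa0
prologue: push r5 -> mem[0x9f]=0xc2, sp=0x9f
body[0] sub  r1, r4, r1 -> r1=0x8a
body[1] add  r5, r6, r3 -> r5=0xa5
body[2] add  r3, r2, r6 -> r3=0xdd
body[3] sub  r3, r4, #32 -> r3=0x7d
body[4] xor  r2, r1, r4 -> r2=0x17
body[5] add  r2, r6, r2 -> r2=0xe0
body[6] sub  r3, r5, r0 -> r3=0x28
epilogue: pop r5=0xc2, sp=0xa0
epilogue: pop r2=0x14, sp=0xa1
r1 is caller-saved -> body value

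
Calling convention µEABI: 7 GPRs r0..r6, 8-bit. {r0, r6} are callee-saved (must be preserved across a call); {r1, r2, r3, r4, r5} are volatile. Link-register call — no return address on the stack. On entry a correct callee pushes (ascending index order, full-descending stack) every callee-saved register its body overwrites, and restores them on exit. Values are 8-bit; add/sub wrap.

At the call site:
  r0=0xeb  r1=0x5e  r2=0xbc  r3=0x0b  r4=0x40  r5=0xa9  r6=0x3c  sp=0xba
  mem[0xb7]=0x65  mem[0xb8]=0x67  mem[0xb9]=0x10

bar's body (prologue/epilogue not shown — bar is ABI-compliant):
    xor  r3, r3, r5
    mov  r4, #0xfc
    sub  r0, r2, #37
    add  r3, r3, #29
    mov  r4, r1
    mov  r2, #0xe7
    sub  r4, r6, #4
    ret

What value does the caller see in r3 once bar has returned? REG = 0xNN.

prologue: push r0 → mem[0xb9]=0xeb, sp=0xb9
body[0] xor  r3, r3, r5 → r3=0xa2
body[1] mov  r4, #0xfc → r4=0xfc
body[2] sub  r0, r2, #37 → r0=0x97
body[3] add  r3, r3, #29 → r3=0xbf
body[4] mov  r4, r1 → r4=0x5e
body[5] mov  r2, #0xe7 → r2=0xe7
body[6] sub  r4, r6, #4 → r4=0x38
epilogue: pop r0=0xeb, sp=0xba
r3 is caller-saved → body value

REG = 0xbf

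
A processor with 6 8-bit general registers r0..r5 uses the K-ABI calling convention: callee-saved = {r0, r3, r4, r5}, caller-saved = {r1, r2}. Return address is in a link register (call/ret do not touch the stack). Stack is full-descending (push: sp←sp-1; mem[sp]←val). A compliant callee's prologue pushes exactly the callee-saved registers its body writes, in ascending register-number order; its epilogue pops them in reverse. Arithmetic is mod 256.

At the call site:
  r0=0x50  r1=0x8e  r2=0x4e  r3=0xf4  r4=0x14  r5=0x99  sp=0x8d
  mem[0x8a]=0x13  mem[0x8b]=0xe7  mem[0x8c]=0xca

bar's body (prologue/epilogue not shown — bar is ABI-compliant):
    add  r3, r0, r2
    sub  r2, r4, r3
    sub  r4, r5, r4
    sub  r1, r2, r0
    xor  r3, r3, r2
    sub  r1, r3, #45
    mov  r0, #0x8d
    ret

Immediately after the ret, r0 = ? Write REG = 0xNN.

prologue: push r0 -> mem[0x8c]=0x50, sp=0x8c
prologue: push r3 -> mem[0x8b]=0xf4, sp=0x8b
prologue: push r4 -> mem[0x8a]=0x14, sp=0x8a
body[0] add  r3, r0, r2 -> r3=0x9e
body[1] sub  r2, r4, r3 -> r2=0x76
body[2] sub  r4, r5, r4 -> r4=0x85
body[3] sub  r1, r2, r0 -> r1=0x26
body[4] xor  r3, r3, r2 -> r3=0xe8
body[5] sub  r1, r3, #45 -> r1=0xbb
body[6] mov  r0, #0x8d -> r0=0x8d
epilogue: pop r4=0x14, sp=0x8b
epilogue: pop r3=0xf4, sp=0x8c
epilogue: pop r0=0x50, sp=0x8d
r0 is callee-saved -> restored

REG = 0x50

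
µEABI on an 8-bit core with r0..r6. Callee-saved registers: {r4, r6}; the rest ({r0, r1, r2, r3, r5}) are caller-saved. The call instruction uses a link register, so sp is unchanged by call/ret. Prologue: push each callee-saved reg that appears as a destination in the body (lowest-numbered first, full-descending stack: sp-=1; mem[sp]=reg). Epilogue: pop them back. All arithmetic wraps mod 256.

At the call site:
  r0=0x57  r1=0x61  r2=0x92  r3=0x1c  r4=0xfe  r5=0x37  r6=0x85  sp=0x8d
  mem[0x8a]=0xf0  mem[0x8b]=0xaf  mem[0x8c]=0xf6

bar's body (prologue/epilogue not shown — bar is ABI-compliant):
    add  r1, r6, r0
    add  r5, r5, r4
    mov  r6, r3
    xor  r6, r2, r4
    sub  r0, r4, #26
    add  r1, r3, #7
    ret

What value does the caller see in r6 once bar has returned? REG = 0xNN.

REG = 0x85

prologue: push r6 -> mem[0x8c]=0x85, sp=0x8c
body[0] add  r1, r6, r0 -> r1=0xdc
body[1] add  r5, r5, r4 -> r5=0x35
body[2] mov  r6, r3 -> r6=0x1c
body[3] xor  r6, r2, r4 -> r6=0x6c
body[4] sub  r0, r4, #26 -> r0=0xe4
body[5] add  r1, r3, #7 -> r1=0x23
epilogue: pop r6=0x85, sp=0x8d
r6 is callee-saved -> restored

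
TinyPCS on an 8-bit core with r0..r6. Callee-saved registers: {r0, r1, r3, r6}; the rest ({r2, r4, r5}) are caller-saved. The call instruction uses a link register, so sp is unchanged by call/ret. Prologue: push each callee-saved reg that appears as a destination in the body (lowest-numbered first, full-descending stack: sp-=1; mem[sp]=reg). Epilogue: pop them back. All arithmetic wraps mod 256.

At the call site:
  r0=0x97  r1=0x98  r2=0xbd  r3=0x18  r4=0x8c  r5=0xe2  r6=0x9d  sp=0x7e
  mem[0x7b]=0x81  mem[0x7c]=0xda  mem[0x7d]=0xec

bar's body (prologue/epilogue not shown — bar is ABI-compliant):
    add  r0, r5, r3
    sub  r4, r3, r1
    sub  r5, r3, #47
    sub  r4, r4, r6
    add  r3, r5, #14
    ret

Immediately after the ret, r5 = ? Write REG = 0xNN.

REG = 0xe9

prologue: push r0 → mem[0x7d]=0x97, sp=0x7d
prologue: push r3 → mem[0x7c]=0x18, sp=0x7c
body[0] add  r0, r5, r3 → r0=0xfa
body[1] sub  r4, r3, r1 → r4=0x80
body[2] sub  r5, r3, #47 → r5=0xe9
body[3] sub  r4, r4, r6 → r4=0xe3
body[4] add  r3, r5, #14 → r3=0xf7
epilogue: pop r3=0x18, sp=0x7d
epilogue: pop r0=0x97, sp=0x7e
r5 is caller-saved → body value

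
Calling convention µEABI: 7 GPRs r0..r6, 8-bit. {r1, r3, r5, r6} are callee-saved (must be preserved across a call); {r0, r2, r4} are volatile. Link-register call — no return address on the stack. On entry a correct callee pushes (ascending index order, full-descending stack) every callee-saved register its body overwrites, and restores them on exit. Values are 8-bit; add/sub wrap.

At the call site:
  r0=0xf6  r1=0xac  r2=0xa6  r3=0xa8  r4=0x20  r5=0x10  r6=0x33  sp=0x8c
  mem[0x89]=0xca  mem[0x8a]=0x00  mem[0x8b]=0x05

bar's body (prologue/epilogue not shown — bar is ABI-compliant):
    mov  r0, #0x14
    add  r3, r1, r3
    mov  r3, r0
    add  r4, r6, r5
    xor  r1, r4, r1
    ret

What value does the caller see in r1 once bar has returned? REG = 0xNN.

prologue: push r1 -> mem[0x8b]=0xac, sp=0x8b
prologue: push r3 -> mem[0x8a]=0xa8, sp=0x8a
body[0] mov  r0, #0x14 -> r0=0x14
body[1] add  r3, r1, r3 -> r3=0x54
body[2] mov  r3, r0 -> r3=0x14
body[3] add  r4, r6, r5 -> r4=0x43
body[4] xor  r1, r4, r1 -> r1=0xef
epilogue: pop r3=0xa8, sp=0x8b
epilogue: pop r1=0xac, sp=0x8c
r1 is callee-saved -> restored

REG = 0xac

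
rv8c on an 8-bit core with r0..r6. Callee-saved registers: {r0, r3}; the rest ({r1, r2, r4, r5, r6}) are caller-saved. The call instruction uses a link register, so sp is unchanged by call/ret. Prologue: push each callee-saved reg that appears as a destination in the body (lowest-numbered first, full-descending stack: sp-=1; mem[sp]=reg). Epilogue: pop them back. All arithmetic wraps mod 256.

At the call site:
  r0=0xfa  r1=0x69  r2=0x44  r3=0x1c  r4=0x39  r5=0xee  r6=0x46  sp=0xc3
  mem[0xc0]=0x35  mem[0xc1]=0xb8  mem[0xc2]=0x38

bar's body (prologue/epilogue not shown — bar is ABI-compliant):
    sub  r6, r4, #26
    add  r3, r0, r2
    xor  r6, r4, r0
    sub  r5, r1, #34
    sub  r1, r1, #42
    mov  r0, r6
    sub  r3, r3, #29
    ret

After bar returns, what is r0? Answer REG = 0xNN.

REG = 0xfa

prologue: push r0 -> mem[0xc2]=0xfa, sp=0xc2
prologue: push r3 -> mem[0xc1]=0x1c, sp=0xc1
body[0] sub  r6, r4, #26 -> r6=0x1f
body[1] add  r3, r0, r2 -> r3=0x3e
body[2] xor  r6, r4, r0 -> r6=0xc3
body[3] sub  r5, r1, #34 -> r5=0x47
body[4] sub  r1, r1, #42 -> r1=0x3f
body[5] mov  r0, r6 -> r0=0xc3
body[6] sub  r3, r3, #29 -> r3=0x21
epilogue: pop r3=0x1c, sp=0xc2
epilogue: pop r0=0xfa, sp=0xc3
r0 is callee-saved -> restored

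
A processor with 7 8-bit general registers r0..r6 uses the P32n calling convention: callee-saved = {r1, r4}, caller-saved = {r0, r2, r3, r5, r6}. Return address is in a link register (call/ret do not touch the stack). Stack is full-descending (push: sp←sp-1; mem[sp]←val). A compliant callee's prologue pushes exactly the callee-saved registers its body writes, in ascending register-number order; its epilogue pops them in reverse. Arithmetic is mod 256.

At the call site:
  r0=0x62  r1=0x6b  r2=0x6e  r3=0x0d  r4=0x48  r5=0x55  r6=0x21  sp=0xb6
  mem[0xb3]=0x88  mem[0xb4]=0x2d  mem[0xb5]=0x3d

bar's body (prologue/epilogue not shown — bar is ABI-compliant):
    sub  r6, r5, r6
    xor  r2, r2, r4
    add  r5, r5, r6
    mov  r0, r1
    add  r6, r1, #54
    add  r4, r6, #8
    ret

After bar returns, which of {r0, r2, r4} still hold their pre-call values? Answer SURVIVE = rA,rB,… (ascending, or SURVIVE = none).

prologue: push r4 → mem[0xb5]=0x48, sp=0xb5
body[0] sub  r6, r5, r6 → r6=0x34
body[1] xor  r2, r2, r4 → r2=0x26
body[2] add  r5, r5, r6 → r5=0x89
body[3] mov  r0, r1 → r0=0x6b
body[4] add  r6, r1, #54 → r6=0xa1
body[5] add  r4, r6, #8 → r4=0xa9
epilogue: pop r4=0x48, sp=0xb6
r0: caller-saved, written=True
r2: caller-saved, written=True
r4: callee-saved, written=True

SURVIVE = r4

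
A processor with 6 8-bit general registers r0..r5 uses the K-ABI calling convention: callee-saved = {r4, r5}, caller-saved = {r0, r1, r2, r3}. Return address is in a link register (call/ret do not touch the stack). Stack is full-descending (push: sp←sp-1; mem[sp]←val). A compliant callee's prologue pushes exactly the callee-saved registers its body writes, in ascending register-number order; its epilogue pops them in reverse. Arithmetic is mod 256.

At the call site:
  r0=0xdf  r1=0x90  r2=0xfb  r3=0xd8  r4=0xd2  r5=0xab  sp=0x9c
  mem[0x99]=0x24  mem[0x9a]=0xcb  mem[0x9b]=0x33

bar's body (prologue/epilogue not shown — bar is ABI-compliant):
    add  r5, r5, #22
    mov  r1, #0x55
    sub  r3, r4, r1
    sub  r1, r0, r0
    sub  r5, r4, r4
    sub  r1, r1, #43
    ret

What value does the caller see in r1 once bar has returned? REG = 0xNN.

prologue: push r5 -> mem[0x9b]=0xab, sp=0x9b
body[0] add  r5, r5, #22 -> r5=0xc1
body[1] mov  r1, #0x55 -> r1=0x55
body[2] sub  r3, r4, r1 -> r3=0x7d
body[3] sub  r1, r0, r0 -> r1=0x00
body[4] sub  r5, r4, r4 -> r5=0x00
body[5] sub  r1, r1, #43 -> r1=0xd5
epilogue: pop r5=0xab, sp=0x9c
r1 is caller-saved -> body value

REG = 0xd5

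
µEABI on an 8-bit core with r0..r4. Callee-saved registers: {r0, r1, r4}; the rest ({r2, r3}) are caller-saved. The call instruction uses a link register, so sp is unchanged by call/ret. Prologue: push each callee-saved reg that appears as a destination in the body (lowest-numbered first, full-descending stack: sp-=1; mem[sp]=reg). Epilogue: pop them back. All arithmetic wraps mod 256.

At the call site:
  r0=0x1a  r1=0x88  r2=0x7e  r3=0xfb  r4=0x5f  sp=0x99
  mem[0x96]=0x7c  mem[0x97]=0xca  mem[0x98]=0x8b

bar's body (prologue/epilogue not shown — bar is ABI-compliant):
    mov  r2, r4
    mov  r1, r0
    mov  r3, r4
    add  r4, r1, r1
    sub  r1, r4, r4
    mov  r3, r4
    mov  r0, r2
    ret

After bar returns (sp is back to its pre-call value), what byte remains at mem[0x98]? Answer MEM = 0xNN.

prologue: push r0 -> mem[0x98]=0x1a, sp=0x98
prologue: push r1 -> mem[0x97]=0x88, sp=0x97
prologue: push r4 -> mem[0x96]=0x5f, sp=0x96
body[0] mov  r2, r4 -> r2=0x5f
body[1] mov  r1, r0 -> r1=0x1a
body[2] mov  r3, r4 -> r3=0x5f
body[3] add  r4, r1, r1 -> r4=0x34
body[4] sub  r1, r4, r4 -> r1=0x00
body[5] mov  r3, r4 -> r3=0x34
body[6] mov  r0, r2 -> r0=0x5f
epilogue: pop r4=0x5f, sp=0x97
epilogue: pop r1=0x88, sp=0x98
epilogue: pop r0=0x1a, sp=0x99
prologue pushed ['r0', 'r1', 'r4'] at ['0x98', '0x97', '0x96']

MEM = 0x1a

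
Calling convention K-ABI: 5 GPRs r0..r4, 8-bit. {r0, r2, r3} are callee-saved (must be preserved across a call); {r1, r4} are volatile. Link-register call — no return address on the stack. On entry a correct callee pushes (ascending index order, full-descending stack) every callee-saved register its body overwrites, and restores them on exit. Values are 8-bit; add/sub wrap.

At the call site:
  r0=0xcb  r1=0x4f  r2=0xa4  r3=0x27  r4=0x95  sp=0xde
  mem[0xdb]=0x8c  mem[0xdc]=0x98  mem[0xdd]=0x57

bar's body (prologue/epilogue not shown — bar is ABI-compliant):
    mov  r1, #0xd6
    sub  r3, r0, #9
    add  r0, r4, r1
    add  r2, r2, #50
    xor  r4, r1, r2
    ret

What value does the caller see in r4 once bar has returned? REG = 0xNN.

prologue: push r0 → mem[0xdd]=0xcb, sp=0xdd
prologue: push r2 → mem[0xdc]=0xa4, sp=0xdc
prologue: push r3 → mem[0xdb]=0x27, sp=0xdb
body[0] mov  r1, #0xd6 → r1=0xd6
body[1] sub  r3, r0, #9 → r3=0xc2
body[2] add  r0, r4, r1 → r0=0x6b
body[3] add  r2, r2, #50 → r2=0xd6
body[4] xor  r4, r1, r2 → r4=0x00
epilogue: pop r3=0x27, sp=0xdc
epilogue: pop r2=0xa4, sp=0xdd
epilogue: pop r0=0xcb, sp=0xde
r4 is caller-saved → body value

REG = 0x00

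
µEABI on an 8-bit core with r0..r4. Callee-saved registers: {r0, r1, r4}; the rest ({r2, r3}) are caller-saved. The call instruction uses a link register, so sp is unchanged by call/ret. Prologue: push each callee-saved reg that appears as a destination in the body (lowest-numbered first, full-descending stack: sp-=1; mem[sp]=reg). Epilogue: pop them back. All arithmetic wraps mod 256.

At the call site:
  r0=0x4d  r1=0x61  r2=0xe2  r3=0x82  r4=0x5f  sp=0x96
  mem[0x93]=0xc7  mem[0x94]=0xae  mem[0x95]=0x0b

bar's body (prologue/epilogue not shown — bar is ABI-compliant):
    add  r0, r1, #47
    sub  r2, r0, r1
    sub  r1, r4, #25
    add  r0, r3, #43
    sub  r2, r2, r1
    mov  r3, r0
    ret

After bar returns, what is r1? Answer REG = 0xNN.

REG = 0x61

prologue: push r0 → mem[0x95]=0x4d, sp=0x95
prologue: push r1 → mem[0x94]=0x61, sp=0x94
body[0] add  r0, r1, #47 → r0=0x90
body[1] sub  r2, r0, r1 → r2=0x2f
body[2] sub  r1, r4, #25 → r1=0x46
body[3] add  r0, r3, #43 → r0=0xad
body[4] sub  r2, r2, r1 → r2=0xe9
body[5] mov  r3, r0 → r3=0xad
epilogue: pop r1=0x61, sp=0x95
epilogue: pop r0=0x4d, sp=0x96
r1 is callee-saved → restored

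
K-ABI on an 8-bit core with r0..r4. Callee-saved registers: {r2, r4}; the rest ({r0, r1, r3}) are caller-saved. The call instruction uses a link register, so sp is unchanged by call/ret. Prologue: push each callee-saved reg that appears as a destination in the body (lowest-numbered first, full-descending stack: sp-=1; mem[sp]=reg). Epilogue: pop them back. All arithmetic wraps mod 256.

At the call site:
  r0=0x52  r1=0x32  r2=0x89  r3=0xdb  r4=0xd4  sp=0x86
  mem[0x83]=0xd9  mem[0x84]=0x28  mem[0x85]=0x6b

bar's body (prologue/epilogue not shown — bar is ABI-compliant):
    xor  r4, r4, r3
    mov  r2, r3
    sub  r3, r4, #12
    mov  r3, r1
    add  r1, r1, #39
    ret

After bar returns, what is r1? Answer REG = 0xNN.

REG = 0x59

prologue: push r2 -> mem[0x85]=0x89, sp=0x85
prologue: push r4 -> mem[0x84]=0xd4, sp=0x84
body[0] xor  r4, r4, r3 -> r4=0x0f
body[1] mov  r2, r3 -> r2=0xdb
body[2] sub  r3, r4, #12 -> r3=0x03
body[3] mov  r3, r1 -> r3=0x32
body[4] add  r1, r1, #39 -> r1=0x59
epilogue: pop r4=0xd4, sp=0x85
epilogue: pop r2=0x89, sp=0x86
r1 is caller-saved -> body value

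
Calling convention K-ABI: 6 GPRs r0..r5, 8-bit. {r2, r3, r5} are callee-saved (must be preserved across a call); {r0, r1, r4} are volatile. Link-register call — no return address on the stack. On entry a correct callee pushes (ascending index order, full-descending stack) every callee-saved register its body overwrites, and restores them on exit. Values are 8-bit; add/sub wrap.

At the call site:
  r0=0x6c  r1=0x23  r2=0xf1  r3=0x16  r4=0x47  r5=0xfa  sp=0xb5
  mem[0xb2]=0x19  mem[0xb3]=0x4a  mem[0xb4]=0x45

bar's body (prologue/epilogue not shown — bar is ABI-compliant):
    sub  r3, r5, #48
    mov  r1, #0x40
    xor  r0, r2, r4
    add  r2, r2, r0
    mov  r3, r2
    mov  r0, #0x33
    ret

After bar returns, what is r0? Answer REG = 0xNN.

prologue: push r2 -> mem[0xb4]=0xf1, sp=0xb4
prologue: push r3 -> mem[0xb3]=0x16, sp=0xb3
body[0] sub  r3, r5, #48 -> r3=0xca
body[1] mov  r1, #0x40 -> r1=0x40
body[2] xor  r0, r2, r4 -> r0=0xb6
body[3] add  r2, r2, r0 -> r2=0xa7
body[4] mov  r3, r2 -> r3=0xa7
body[5] mov  r0, #0x33 -> r0=0x33
epilogue: pop r3=0x16, sp=0xb4
epilogue: pop r2=0xf1, sp=0xb5
r0 is caller-saved -> body value

REG = 0x33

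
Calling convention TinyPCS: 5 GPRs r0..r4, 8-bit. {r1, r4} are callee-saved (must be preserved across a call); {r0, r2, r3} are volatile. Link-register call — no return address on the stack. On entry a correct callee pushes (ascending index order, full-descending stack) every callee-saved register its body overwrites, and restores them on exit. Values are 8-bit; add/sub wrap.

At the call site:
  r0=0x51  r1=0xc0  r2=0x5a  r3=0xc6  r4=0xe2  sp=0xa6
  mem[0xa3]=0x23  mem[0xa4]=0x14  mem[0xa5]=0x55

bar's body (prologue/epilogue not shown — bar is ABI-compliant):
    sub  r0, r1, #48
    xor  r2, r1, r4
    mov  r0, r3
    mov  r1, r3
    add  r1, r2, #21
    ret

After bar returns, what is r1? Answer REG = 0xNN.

REG = 0xc0

prologue: push r1 → mem[0xa5]=0xc0, sp=0xa5
body[0] sub  r0, r1, #48 → r0=0x90
body[1] xor  r2, r1, r4 → r2=0x22
body[2] mov  r0, r3 → r0=0xc6
body[3] mov  r1, r3 → r1=0xc6
body[4] add  r1, r2, #21 → r1=0x37
epilogue: pop r1=0xc0, sp=0xa6
r1 is callee-saved → restored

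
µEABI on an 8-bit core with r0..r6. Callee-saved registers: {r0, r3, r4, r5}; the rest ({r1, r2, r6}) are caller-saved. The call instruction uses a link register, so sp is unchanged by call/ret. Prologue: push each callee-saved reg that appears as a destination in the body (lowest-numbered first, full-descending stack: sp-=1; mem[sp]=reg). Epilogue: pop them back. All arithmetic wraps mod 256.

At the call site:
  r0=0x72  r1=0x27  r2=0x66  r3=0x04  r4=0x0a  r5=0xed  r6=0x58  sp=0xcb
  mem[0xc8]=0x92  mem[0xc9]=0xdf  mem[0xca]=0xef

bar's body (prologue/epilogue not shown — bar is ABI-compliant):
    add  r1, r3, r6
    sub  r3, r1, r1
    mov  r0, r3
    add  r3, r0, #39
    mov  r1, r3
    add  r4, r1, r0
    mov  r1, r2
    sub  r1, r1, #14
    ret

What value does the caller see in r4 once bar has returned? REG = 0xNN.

prologue: push r0 -> mem[0xca]=0x72, sp=0xca
prologue: push r3 -> mem[0xc9]=0x04, sp=0xc9
prologue: push r4 -> mem[0xc8]=0x0a, sp=0xc8
body[0] add  r1, r3, r6 -> r1=0x5c
body[1] sub  r3, r1, r1 -> r3=0x00
body[2] mov  r0, r3 -> r0=0x00
body[3] add  r3, r0, #39 -> r3=0x27
body[4] mov  r1, r3 -> r1=0x27
body[5] add  r4, r1, r0 -> r4=0x27
body[6] mov  r1, r2 -> r1=0x66
body[7] sub  r1, r1, #14 -> r1=0x58
epilogue: pop r4=0x0a, sp=0xc9
epilogue: pop r3=0x04, sp=0xca
epilogue: pop r0=0x72, sp=0xcb
r4 is callee-saved -> restored

REG = 0x0a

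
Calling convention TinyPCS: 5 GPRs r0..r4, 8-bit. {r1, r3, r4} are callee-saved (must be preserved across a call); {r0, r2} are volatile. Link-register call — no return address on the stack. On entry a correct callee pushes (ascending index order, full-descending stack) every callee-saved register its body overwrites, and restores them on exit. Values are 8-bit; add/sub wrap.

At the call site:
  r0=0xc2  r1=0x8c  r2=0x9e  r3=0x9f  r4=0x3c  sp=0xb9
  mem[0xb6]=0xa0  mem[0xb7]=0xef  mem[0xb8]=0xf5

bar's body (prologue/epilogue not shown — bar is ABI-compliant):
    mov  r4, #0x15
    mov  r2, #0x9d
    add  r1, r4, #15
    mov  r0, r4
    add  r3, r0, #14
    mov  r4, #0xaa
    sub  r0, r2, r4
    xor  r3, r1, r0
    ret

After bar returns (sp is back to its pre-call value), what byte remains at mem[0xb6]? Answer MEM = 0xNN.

prologue: push r1 → mem[0xb8]=0x8c, sp=0xb8
prologue: push r3 → mem[0xb7]=0x9f, sp=0xb7
prologue: push r4 → mem[0xb6]=0x3c, sp=0xb6
body[0] mov  r4, #0x15 → r4=0x15
body[1] mov  r2, #0x9d → r2=0x9d
body[2] add  r1, r4, #15 → r1=0x24
body[3] mov  r0, r4 → r0=0x15
body[4] add  r3, r0, #14 → r3=0x23
body[5] mov  r4, #0xaa → r4=0xaa
body[6] sub  r0, r2, r4 → r0=0xf3
body[7] xor  r3, r1, r0 → r3=0xd7
epilogue: pop r4=0x3c, sp=0xb7
epilogue: pop r3=0x9f, sp=0xb8
epilogue: pop r1=0x8c, sp=0xb9
prologue pushed ['r1', 'r3', 'r4'] at ['0xb8', '0xb7', '0xb6']

MEM = 0x3c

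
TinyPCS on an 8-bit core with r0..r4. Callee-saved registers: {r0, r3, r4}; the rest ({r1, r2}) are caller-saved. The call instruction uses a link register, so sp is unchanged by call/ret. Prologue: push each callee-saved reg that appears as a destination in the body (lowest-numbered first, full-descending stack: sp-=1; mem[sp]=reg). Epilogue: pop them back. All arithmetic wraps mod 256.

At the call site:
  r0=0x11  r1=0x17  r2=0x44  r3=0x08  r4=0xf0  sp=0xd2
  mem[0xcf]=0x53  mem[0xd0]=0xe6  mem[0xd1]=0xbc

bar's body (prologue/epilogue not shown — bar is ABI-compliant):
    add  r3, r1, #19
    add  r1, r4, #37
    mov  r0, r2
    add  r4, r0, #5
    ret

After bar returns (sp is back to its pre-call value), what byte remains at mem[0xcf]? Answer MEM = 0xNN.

MEM = 0xf0

prologue: push r0 → mem[0xd1]=0x11, sp=0xd1
prologue: push r3 → mem[0xd0]=0x08, sp=0xd0
prologue: push r4 → mem[0xcf]=0xf0, sp=0xcf
body[0] add  r3, r1, #19 → r3=0x2a
body[1] add  r1, r4, #37 → r1=0x15
body[2] mov  r0, r2 → r0=0x44
body[3] add  r4, r0, #5 → r4=0x49
epilogue: pop r4=0xf0, sp=0xd0
epilogue: pop r3=0x08, sp=0xd1
epilogue: pop r0=0x11, sp=0xd2
prologue pushed ['r0', 'r3', 'r4'] at ['0xd1', '0xd0', '0xcf']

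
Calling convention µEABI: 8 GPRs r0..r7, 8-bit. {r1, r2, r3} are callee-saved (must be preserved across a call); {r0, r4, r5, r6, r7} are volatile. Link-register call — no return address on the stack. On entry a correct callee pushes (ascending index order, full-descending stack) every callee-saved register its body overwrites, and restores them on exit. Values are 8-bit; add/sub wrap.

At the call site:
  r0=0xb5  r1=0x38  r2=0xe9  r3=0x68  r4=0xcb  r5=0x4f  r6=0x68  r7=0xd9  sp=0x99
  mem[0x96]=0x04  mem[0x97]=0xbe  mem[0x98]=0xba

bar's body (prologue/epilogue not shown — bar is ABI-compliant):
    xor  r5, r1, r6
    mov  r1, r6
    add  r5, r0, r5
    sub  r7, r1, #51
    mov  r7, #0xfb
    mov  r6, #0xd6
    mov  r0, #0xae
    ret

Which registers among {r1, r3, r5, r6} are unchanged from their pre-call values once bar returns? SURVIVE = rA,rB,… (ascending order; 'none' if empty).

SURVIVE = r1,r3

prologue: push r1 -> mem[0x98]=0x38, sp=0x98
body[0] xor  r5, r1, r6 -> r5=0x50
body[1] mov  r1, r6 -> r1=0x68
body[2] add  r5, r0, r5 -> r5=0x05
body[3] sub  r7, r1, #51 -> r7=0x35
body[4] mov  r7, #0xfb -> r7=0xfb
body[5] mov  r6, #0xd6 -> r6=0xd6
body[6] mov  r0, #0xae -> r0=0xae
epilogue: pop r1=0x38, sp=0x99
r1: callee-saved, written=True
r3: callee-saved, written=False
r5: caller-saved, written=True
r6: caller-saved, written=True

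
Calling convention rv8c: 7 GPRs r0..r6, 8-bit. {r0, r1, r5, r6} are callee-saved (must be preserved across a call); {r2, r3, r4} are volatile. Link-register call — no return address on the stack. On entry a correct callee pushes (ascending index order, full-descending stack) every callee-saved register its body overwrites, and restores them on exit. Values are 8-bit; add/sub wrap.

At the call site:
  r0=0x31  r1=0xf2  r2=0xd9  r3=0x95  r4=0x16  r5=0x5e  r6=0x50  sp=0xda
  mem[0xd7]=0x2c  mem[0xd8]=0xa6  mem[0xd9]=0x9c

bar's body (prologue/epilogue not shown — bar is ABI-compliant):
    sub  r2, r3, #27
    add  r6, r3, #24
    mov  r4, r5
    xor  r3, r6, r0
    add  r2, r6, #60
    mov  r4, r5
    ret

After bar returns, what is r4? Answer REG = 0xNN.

prologue: push r6 → mem[0xd9]=0x50, sp=0xd9
body[0] sub  r2, r3, #27 → r2=0x7a
body[1] add  r6, r3, #24 → r6=0xad
body[2] mov  r4, r5 → r4=0x5e
body[3] xor  r3, r6, r0 → r3=0x9c
body[4] add  r2, r6, #60 → r2=0xe9
body[5] mov  r4, r5 → r4=0x5e
epilogue: pop r6=0x50, sp=0xda
r4 is caller-saved → body value

REG = 0x5e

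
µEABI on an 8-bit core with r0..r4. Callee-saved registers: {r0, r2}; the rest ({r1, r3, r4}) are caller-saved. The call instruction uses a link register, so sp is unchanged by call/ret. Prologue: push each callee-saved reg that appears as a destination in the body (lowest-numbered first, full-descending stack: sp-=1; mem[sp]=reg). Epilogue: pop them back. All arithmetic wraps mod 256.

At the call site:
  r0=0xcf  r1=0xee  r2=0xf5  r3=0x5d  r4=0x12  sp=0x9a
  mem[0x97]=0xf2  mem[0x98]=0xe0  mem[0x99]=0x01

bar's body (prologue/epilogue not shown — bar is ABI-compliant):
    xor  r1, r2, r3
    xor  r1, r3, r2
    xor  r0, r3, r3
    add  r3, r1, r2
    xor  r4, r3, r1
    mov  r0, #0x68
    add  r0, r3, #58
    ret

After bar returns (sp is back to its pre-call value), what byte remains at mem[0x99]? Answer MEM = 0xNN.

MEM = 0xcf

prologue: push r0 -> mem[0x99]=0xcf, sp=0x99
body[0] xor  r1, r2, r3 -> r1=0xa8
body[1] xor  r1, r3, r2 -> r1=0xa8
body[2] xor  r0, r3, r3 -> r0=0x00
body[3] add  r3, r1, r2 -> r3=0x9d
body[4] xor  r4, r3, r1 -> r4=0x35
body[5] mov  r0, #0x68 -> r0=0x68
body[6] add  r0, r3, #58 -> r0=0xd7
epilogue: pop r0=0xcf, sp=0x9a
prologue pushed ['r0'] at ['0x99']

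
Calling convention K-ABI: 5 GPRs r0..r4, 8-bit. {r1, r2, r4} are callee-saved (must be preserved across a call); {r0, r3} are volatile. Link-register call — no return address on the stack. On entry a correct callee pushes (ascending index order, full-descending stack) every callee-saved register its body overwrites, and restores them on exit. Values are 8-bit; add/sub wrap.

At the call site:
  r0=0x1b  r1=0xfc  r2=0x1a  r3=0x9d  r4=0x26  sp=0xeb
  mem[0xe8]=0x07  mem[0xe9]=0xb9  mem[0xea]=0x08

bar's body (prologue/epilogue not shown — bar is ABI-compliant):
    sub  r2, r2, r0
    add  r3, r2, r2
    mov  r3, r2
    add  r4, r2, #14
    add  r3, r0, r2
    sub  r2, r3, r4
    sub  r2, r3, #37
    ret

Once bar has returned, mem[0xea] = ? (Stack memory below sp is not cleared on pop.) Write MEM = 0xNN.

MEM = 0x1a

prologue: push r2 -> mem[0xea]=0x1a, sp=0xea
prologue: push r4 -> mem[0xe9]=0x26, sp=0xe9
body[0] sub  r2, r2, r0 -> r2=0xff
body[1] add  r3, r2, r2 -> r3=0xfe
body[2] mov  r3, r2 -> r3=0xff
body[3] add  r4, r2, #14 -> r4=0x0d
body[4] add  r3, r0, r2 -> r3=0x1a
body[5] sub  r2, r3, r4 -> r2=0x0d
body[6] sub  r2, r3, #37 -> r2=0xf5
epilogue: pop r4=0x26, sp=0xea
epilogue: pop r2=0x1a, sp=0xeb
prologue pushed ['r2', 'r4'] at ['0xea', '0xe9']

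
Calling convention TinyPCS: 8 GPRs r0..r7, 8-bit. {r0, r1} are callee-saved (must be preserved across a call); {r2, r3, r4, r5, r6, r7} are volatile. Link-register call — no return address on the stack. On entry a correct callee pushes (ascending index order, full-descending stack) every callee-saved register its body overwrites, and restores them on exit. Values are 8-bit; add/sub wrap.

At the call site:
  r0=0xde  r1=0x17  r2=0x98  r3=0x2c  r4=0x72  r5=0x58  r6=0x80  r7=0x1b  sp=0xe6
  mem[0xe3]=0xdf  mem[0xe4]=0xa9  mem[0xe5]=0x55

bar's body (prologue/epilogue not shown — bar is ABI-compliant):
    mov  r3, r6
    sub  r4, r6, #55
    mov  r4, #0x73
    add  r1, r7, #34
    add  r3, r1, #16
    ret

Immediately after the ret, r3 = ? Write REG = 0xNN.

prologue: push r1 -> mem[0xe5]=0x17, sp=0xe5
body[0] mov  r3, r6 -> r3=0x80
body[1] sub  r4, r6, #55 -> r4=0x49
body[2] mov  r4, #0x73 -> r4=0x73
body[3] add  r1, r7, #34 -> r1=0x3d
body[4] add  r3, r1, #16 -> r3=0x4d
epilogue: pop r1=0x17, sp=0xe6
r3 is caller-saved -> body value

REG = 0x4d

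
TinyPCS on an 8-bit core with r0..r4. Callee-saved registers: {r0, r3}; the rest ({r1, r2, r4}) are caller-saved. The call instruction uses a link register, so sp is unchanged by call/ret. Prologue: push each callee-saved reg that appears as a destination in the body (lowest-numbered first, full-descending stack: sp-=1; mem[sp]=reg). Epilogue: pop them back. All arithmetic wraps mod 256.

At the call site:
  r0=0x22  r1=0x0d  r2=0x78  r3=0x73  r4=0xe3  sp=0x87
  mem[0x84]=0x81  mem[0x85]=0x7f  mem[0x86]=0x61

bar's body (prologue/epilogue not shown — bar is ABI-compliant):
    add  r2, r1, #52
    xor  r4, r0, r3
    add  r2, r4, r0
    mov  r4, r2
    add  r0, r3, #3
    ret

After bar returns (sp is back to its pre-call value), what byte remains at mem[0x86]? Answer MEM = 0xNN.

prologue: push r0 -> mem[0x86]=0x22, sp=0x86
body[0] add  r2, r1, #52 -> r2=0x41
body[1] xor  r4, r0, r3 -> r4=0x51
body[2] add  r2, r4, r0 -> r2=0x73
body[3] mov  r4, r2 -> r4=0x73
body[4] add  r0, r3, #3 -> r0=0x76
epilogue: pop r0=0x22, sp=0x87
prologue pushed ['r0'] at ['0x86']

MEM = 0x22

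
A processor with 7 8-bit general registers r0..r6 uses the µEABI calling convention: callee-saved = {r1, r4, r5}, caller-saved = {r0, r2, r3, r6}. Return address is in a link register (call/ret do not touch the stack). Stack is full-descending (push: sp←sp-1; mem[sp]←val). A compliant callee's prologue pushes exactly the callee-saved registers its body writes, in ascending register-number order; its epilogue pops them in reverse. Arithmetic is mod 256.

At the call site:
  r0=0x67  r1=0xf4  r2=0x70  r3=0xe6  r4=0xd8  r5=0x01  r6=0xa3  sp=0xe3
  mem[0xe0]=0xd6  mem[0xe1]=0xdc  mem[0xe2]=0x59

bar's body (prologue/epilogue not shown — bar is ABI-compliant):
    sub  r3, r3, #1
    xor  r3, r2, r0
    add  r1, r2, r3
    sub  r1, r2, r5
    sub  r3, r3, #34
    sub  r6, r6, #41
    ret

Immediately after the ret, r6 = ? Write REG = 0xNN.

prologue: push r1 -> mem[0xe2]=0xf4, sp=0xe2
body[0] sub  r3, r3, #1 -> r3=0xe5
body[1] xor  r3, r2, r0 -> r3=0x17
body[2] add  r1, r2, r3 -> r1=0x87
body[3] sub  r1, r2, r5 -> r1=0x6f
body[4] sub  r3, r3, #34 -> r3=0xf5
body[5] sub  r6, r6, #41 -> r6=0x7a
epilogue: pop r1=0xf4, sp=0xe3
r6 is caller-saved -> body value

REG = 0x7a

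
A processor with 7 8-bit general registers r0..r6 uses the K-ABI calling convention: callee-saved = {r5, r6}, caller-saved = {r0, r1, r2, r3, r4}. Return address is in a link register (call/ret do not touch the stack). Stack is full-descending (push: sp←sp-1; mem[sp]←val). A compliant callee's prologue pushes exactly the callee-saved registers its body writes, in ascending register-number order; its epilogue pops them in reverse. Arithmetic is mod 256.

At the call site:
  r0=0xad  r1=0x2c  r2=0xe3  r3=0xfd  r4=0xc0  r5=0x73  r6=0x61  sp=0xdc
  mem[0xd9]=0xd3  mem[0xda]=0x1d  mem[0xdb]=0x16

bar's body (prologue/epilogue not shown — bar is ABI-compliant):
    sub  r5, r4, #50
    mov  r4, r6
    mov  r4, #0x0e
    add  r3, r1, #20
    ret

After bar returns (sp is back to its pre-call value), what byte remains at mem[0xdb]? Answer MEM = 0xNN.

prologue: push r5 → mem[0xdb]=0x73, sp=0xdb
body[0] sub  r5, r4, #50 → r5=0x8e
body[1] mov  r4, r6 → r4=0x61
body[2] mov  r4, #0x0e → r4=0x0e
body[3] add  r3, r1, #20 → r3=0x40
epilogue: pop r5=0x73, sp=0xdc
prologue pushed ['r5'] at ['0xdb']

MEM = 0x73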